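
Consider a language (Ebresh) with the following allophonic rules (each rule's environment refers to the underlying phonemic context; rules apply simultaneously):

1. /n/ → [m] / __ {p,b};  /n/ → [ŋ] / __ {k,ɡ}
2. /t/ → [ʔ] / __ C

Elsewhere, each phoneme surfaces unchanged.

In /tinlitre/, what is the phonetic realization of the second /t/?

/t/ — between /i/ and /r/, immediately before a consonant — surfaces as [ʔ] (rule 2).

[ʔ]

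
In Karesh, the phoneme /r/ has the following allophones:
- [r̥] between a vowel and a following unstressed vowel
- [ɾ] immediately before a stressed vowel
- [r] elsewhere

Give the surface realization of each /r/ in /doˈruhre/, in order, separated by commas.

Occurrence 1 (position 3): immediately before a stressed vowel → [ɾ].
Occurrence 2 (position 6): no conditioning environment matches → elsewhere allophone [r].

[ɾ], [r]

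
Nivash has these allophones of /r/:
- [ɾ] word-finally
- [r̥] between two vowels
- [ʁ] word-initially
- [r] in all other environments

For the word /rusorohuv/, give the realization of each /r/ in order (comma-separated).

[ʁ], [r̥]

Occurrence 1 (position 1): word-initially → [ʁ].
Occurrence 2 (position 5): between two vowels → [r̥].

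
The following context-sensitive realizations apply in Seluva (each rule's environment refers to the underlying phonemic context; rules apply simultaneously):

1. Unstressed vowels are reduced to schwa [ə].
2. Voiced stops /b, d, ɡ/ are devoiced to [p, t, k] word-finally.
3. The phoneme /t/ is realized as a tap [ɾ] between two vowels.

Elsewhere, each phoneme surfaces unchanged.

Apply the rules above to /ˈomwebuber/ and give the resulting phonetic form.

/o/ (word-initial) is in the target of rule 1 but the environment (in an unstressed syllable) is not met → [o].
/e/ (between /w/ and /b/) occurs in an unstressed syllable → [ə] by rule 1.
/b/ (between /e/ and /u/): rule 2 targets it, but not word-finally → unchanged [b].
/u/ — between /b/ and /b/, in an unstressed syllable — surfaces as [ə] (rule 1).
/b/ (between /u/ and /e/): rule 2 targets it, but not word-finally → unchanged [b].
/e/ (between /b/ and /r/): in an unstressed syllable, so rule 1 applies → [ə].

[ˈomwəbəbər]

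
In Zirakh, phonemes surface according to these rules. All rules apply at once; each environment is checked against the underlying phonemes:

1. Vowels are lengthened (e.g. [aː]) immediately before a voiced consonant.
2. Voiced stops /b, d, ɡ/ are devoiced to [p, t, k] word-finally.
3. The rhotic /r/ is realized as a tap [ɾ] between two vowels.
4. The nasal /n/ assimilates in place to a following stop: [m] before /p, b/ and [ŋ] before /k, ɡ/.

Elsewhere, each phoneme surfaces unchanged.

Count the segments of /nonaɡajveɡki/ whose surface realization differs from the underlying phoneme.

Segments that undergo a rule: /o/ → [oː] (rule 1); /a/ → [aː] (rule 1); /a/ → [aː] (rule 1); /e/ → [eː] (rule 1).
All other segments surface unchanged.

4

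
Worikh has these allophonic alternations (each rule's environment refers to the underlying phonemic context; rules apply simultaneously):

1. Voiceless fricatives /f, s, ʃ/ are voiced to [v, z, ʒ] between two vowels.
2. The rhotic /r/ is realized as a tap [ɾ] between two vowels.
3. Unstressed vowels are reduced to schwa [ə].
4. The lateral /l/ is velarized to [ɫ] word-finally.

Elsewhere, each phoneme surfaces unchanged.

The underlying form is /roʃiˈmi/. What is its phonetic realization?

[rəʒəˈmi]

/r/ (word-initial): rule 2 targets it, but not between two vowels → unchanged [r].
/o/ meets the environment for rule 3 (in an unstressed syllable) → [ə].
/ʃ/ meets the environment for rule 1 (between two vowels) → [ʒ].
/i/ — between /ʃ/ and /m/, in an unstressed syllable — surfaces as [ə] (rule 3).
/i/ (word-final) is in the target of rule 3 but the environment (in an unstressed syllable) is not met → [i].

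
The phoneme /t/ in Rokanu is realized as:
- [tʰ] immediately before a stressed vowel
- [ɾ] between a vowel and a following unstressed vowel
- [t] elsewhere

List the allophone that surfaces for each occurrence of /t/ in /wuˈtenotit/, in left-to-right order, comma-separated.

[tʰ], [ɾ], [t]

Occurrence 1 (position 3): immediately before a stressed vowel → [tʰ].
Occurrence 2 (position 7): between a vowel and an unstressed vowel → [ɾ].
Occurrence 3 (position 9): no conditioning environment matches → elsewhere allophone [t].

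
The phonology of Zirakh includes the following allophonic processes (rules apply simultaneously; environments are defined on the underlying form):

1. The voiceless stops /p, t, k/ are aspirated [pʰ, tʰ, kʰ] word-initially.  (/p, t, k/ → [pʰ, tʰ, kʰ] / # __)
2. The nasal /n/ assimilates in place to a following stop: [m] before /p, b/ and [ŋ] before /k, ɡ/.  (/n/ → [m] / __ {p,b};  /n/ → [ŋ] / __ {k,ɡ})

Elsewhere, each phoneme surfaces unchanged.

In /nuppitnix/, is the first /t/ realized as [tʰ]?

/t/ (between /i/ and /n/) is in the target of rule 1 but the environment (word-initially) is not met → [t].
The actual realization is [t], not [tʰ].

No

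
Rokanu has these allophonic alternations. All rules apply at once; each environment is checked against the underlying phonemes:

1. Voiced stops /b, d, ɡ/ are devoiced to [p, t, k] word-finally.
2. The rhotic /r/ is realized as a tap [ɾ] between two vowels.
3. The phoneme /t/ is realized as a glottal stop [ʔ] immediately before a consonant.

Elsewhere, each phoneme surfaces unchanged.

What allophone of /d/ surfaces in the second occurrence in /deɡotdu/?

[d]

/d/ — between /t/ and /u/; rule 1 does not apply here → [d].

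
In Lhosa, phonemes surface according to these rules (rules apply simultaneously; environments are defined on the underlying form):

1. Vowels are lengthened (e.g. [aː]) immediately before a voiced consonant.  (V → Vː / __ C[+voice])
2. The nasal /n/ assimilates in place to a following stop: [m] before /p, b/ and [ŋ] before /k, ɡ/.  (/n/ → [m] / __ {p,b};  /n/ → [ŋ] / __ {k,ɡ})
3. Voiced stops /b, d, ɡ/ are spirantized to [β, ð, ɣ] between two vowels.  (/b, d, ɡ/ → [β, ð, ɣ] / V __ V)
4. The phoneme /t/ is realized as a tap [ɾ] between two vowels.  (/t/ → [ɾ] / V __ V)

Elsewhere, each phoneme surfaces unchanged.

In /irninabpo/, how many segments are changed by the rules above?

3

Segments that undergo a rule: /i/ → [iː] (rule 1); /i/ → [iː] (rule 1); /a/ → [aː] (rule 1).
All other segments surface unchanged.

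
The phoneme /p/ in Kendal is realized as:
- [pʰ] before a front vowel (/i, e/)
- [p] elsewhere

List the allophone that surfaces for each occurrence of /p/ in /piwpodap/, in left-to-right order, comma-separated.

Occurrence 1 (position 1): before a front vowel (/i, e/) → [pʰ].
Occurrence 2 (position 4): no conditioning environment matches → elsewhere allophone [p].
Occurrence 3 (position 8): no conditioning environment matches → elsewhere allophone [p].

[pʰ], [p], [p]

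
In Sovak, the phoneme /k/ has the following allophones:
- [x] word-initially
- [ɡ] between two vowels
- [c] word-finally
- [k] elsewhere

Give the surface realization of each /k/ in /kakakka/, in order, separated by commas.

[x], [ɡ], [k], [k]

Occurrence 1 (position 1): word-initially → [x].
Occurrence 2 (position 3): between two vowels → [ɡ].
Occurrence 3 (position 5): no conditioning environment matches → elsewhere allophone [k].
Occurrence 4 (position 6): no conditioning environment matches → elsewhere allophone [k].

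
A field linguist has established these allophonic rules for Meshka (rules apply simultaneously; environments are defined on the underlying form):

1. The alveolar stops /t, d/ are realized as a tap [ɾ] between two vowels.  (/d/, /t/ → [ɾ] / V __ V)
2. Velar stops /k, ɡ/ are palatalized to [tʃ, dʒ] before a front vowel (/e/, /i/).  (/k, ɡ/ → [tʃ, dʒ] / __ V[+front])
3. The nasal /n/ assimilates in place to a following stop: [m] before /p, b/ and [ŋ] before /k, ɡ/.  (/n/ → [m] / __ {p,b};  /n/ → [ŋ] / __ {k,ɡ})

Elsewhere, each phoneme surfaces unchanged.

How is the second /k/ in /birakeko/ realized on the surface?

/k/ (between /e/ and /o/): rule 2 targets it, but not before a front vowel → unchanged [k].

[k]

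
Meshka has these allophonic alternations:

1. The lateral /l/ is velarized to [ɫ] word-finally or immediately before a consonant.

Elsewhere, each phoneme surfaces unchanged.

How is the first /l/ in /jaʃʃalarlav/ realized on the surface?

[l]

/l/ (between /a/ and /a/) fails the environment for rule 1, so it stays [l].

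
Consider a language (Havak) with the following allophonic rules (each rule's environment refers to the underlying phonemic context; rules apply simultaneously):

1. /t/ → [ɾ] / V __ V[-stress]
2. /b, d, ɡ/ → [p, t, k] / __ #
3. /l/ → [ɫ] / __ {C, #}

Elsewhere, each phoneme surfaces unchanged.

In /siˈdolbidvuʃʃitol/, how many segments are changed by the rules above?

3

Segments that undergo a rule: /l/ → [ɫ] (rule 3); /t/ → [ɾ] (rule 1); /l/ → [ɫ] (rule 3).
All other segments surface unchanged.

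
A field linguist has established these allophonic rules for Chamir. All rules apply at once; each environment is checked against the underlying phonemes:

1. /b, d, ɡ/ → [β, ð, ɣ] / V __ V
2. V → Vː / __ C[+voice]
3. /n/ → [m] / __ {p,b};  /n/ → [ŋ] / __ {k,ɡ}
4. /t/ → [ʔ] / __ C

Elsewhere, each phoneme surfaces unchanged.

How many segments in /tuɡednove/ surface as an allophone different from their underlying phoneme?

4

Segments that undergo a rule: /u/ → [uː] (rule 2); /ɡ/ → [ɣ] (rule 1); /e/ → [eː] (rule 2); /o/ → [oː] (rule 2).
All other segments surface unchanged.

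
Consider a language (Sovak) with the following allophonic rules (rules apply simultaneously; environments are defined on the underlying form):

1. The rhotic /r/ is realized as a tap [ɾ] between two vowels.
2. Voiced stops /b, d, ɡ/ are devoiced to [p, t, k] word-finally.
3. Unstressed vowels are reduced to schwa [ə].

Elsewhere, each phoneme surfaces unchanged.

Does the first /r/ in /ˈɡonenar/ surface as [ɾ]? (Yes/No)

/r/ (word-final) is in the target of rule 1 but the environment (between two vowels) is not met → [r].
The actual realization is [r], not [ɾ].

No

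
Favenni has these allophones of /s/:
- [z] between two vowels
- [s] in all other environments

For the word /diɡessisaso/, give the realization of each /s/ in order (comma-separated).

Occurrence 1 (position 5): no conditioning environment matches → elsewhere allophone [s].
Occurrence 2 (position 6): no conditioning environment matches → elsewhere allophone [s].
Occurrence 3 (position 8): between two vowels → [z].
Occurrence 4 (position 10): between two vowels → [z].

[s], [s], [z], [z]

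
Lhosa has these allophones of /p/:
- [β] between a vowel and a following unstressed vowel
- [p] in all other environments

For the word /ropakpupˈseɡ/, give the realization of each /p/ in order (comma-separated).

[β], [p], [p]

Occurrence 1 (position 3): between a vowel and a following unstressed vowel → [β].
Occurrence 2 (position 6): no conditioning environment matches → elsewhere allophone [p].
Occurrence 3 (position 8): no conditioning environment matches → elsewhere allophone [p].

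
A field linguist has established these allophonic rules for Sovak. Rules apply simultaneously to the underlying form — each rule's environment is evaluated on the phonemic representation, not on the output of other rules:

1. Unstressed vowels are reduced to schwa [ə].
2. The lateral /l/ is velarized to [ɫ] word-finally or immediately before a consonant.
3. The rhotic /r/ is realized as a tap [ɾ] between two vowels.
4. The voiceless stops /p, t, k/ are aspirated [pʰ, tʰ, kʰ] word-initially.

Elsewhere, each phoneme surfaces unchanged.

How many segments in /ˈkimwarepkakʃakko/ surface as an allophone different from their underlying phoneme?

Segments that undergo a rule: /k/ → [kʰ] (rule 4); /a/ → [ə] (rule 1); /r/ → [ɾ] (rule 3); /e/ → [ə] (rule 1); /a/ → [ə] (rule 1); /a/ → [ə] (rule 1); /o/ → [ə] (rule 1).
All other segments surface unchanged.

7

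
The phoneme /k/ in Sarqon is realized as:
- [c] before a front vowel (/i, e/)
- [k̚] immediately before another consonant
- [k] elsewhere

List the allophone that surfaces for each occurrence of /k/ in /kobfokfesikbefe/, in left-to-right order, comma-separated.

[k], [k̚], [k̚]

Occurrence 1 (position 1): no conditioning environment matches → elsewhere allophone [k].
Occurrence 2 (position 6): immediately before another consonant → [k̚].
Occurrence 3 (position 11): immediately before another consonant → [k̚].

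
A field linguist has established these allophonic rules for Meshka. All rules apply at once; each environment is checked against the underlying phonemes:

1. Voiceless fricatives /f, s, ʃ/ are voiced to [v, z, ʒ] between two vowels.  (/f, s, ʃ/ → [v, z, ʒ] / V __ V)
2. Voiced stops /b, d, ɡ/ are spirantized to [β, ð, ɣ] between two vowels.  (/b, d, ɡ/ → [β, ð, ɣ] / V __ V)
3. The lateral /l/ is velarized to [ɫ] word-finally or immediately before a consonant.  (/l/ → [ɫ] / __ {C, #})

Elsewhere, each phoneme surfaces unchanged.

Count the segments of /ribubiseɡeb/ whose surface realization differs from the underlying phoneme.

4

Segments that undergo a rule: /b/ → [β] (rule 2); /b/ → [β] (rule 2); /s/ → [z] (rule 1); /ɡ/ → [ɣ] (rule 2).
All other segments surface unchanged.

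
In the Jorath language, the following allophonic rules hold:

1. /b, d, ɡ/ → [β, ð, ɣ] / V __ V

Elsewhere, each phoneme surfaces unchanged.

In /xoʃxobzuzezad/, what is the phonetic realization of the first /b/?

[b]

/b/ (between /o/ and /z/): rule 1 targets it, but not between two vowels → unchanged [b].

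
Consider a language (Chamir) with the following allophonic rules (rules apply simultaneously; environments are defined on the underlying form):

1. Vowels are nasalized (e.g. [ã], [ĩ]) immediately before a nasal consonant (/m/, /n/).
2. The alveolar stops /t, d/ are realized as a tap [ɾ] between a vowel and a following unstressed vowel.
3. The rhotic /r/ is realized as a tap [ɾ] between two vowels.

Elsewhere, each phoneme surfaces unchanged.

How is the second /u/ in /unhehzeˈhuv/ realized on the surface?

[u]

/u/ (between /h/ and /v/): rule 1 targets it, but not before a nasal consonant → unchanged [u].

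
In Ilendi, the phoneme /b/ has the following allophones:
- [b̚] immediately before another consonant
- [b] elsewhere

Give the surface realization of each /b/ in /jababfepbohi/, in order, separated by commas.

[b], [b̚], [b]

Occurrence 1 (position 3): no conditioning environment matches → elsewhere allophone [b].
Occurrence 2 (position 5): immediately before another consonant → [b̚].
Occurrence 3 (position 9): no conditioning environment matches → elsewhere allophone [b].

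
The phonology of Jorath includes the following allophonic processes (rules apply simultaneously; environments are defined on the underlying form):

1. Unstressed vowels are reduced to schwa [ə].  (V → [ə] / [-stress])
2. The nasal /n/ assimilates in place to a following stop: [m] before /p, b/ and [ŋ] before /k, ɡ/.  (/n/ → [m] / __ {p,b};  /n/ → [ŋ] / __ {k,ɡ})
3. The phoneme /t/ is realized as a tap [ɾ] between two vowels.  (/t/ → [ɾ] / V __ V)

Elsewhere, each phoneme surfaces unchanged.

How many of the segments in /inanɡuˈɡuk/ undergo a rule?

4

Segments that undergo a rule: /i/ → [ə] (rule 1); /a/ → [ə] (rule 1); /n/ → [ŋ] (rule 2); /u/ → [ə] (rule 1).
All other segments surface unchanged.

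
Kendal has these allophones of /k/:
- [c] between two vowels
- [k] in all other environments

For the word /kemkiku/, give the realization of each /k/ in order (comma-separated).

[k], [k], [c]

Occurrence 1 (position 1): no conditioning environment matches → elsewhere allophone [k].
Occurrence 2 (position 4): no conditioning environment matches → elsewhere allophone [k].
Occurrence 3 (position 6): between two vowels → [c].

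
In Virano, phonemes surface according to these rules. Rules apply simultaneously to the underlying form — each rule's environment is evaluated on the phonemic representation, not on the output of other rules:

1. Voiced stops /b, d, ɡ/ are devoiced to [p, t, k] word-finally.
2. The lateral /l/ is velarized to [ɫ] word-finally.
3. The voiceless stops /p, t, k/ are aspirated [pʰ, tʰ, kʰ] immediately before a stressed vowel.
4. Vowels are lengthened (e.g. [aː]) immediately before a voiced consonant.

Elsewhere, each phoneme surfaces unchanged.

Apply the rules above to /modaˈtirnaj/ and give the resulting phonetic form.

/m/ (word-initial): no rule targets it → [m].
/o/ (between /m/ and /d/) occurs before a voiced consonant → [oː] by rule 4.
/d/ — between /o/ and /a/; rule 1 does not apply here → [d].
/a/ (between /d/ and /t/) is in the target of rule 4 but the environment (before a voiced consonant) is not met → [a].
Rule 3 applies to /t/ (between /a/ and /i/: immediately before a stressed vowel) → [tʰ].
/i/ (between /t/ and /r/) occurs before a voiced consonant → [iː] by rule 4.
/r/ stays [r].
/n/ (between /r/ and /a/) is unaffected → [n].
/a/ (between /n/ and /j/) occurs before a voiced consonant → [aː] by rule 4.
/j/ — not in any rule's target class → [j].

[moːdaˈtʰiːrnaːj]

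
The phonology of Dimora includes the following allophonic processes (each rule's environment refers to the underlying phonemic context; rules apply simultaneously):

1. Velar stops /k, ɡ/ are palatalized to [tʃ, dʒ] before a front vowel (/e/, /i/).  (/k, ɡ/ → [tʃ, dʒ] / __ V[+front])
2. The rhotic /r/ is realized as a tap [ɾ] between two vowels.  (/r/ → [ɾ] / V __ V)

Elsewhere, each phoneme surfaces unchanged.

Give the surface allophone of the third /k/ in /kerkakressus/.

/k/ — between /a/ and /r/; rule 1 does not apply here → [k].

[k]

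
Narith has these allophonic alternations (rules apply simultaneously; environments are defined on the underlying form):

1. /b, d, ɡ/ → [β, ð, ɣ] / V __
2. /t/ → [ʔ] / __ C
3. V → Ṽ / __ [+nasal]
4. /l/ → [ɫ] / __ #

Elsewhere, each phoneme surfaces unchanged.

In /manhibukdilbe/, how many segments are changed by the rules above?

2

Segments that undergo a rule: /a/ → [ã] (rule 3); /b/ → [β] (rule 1).
All other segments surface unchanged.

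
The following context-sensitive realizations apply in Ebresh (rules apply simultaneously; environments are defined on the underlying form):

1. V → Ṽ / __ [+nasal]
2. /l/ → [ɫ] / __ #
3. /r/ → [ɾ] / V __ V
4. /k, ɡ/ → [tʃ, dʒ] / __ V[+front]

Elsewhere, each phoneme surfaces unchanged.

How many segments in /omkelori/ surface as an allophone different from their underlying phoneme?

Segments that undergo a rule: /o/ → [õ] (rule 1); /k/ → [tʃ] (rule 4); /r/ → [ɾ] (rule 3).
All other segments surface unchanged.

3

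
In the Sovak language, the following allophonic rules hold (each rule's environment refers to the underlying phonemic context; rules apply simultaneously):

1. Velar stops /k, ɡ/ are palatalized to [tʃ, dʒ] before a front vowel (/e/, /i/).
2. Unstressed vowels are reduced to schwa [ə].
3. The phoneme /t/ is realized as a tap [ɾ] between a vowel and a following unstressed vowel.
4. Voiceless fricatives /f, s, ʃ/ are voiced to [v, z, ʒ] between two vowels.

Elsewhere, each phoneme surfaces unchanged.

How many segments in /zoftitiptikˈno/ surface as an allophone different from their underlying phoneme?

Segments that undergo a rule: /o/ → [ə] (rule 2); /i/ → [ə] (rule 2); /t/ → [ɾ] (rule 3); /i/ → [ə] (rule 2); /i/ → [ə] (rule 2).
All other segments surface unchanged.

5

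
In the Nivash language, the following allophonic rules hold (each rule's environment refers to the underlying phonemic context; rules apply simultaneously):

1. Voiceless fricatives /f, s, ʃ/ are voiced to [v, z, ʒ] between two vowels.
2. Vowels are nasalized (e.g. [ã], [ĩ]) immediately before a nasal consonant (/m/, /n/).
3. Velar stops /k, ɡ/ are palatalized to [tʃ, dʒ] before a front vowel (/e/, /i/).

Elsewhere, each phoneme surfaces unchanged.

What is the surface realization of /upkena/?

/u/ (word-initial) fails the environment for rule 2, so it stays [u].
/p/ — not in any rule's target class → [p].
/k/ (between /p/ and /e/): before a front vowel, so rule 3 applies → [tʃ].
/e/ meets the environment for rule 2 (before a nasal consonant) → [ẽ].
/n/ stays [n].
/a/ (word-final) fails the environment for rule 2, so it stays [a].

[uptʃẽna]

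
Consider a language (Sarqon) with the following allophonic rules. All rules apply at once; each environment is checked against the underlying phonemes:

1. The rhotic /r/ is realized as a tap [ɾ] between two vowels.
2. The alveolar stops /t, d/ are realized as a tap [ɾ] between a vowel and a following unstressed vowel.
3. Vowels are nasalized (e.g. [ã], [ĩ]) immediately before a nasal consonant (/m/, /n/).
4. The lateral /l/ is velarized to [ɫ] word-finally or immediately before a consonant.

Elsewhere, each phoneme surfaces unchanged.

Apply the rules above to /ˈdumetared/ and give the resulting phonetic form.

/d/ — word-initial; rule 2 does not apply here → [d].
/u/ (between /d/ and /m/) occurs before a nasal consonant → [ũ] by rule 3.
/m/ (between /u/ and /e/) is unaffected → [m].
/e/ (between /m/ and /t/) fails the environment for rule 3, so it stays [e].
/t/ — between /e/ and /a/, between a vowel and a following unstressed vowel — surfaces as [ɾ] (rule 2).
/a/ — between /t/ and /r/; rule 3 does not apply here → [a].
/r/ — between /a/ and /e/, between two vowels — surfaces as [ɾ] (rule 1).
/e/ (between /r/ and /d/) is in the target of rule 3 but the environment (before a nasal consonant) is not met → [e].
/d/ (word-final) fails the environment for rule 2, so it stays [d].

[ˈdũmeɾaɾed]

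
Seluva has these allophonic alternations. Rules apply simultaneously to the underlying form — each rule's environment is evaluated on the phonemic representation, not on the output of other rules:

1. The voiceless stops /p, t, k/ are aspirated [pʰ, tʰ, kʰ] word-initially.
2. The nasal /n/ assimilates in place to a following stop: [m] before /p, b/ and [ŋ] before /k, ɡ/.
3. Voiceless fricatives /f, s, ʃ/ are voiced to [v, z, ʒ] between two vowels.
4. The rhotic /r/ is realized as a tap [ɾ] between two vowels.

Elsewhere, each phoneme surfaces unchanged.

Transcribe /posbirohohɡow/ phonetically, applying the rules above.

Rule 1 applies to /p/ (word-initial: word-initially) → [pʰ].
/s/ (between /o/ and /b/) fails the environment for rule 3, so it stays [s].
/r/ — between /i/ and /o/, between two vowels — surfaces as [ɾ] (rule 4).

[pʰosbiɾohohɡow]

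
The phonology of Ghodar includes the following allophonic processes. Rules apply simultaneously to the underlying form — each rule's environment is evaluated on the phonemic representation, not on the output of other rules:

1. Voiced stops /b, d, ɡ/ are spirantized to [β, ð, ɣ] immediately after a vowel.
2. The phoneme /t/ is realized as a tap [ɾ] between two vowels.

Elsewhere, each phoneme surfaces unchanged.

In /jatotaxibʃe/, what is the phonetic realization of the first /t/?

[ɾ]

/t/ — between /a/ and /o/, between two vowels — surfaces as [ɾ] (rule 2).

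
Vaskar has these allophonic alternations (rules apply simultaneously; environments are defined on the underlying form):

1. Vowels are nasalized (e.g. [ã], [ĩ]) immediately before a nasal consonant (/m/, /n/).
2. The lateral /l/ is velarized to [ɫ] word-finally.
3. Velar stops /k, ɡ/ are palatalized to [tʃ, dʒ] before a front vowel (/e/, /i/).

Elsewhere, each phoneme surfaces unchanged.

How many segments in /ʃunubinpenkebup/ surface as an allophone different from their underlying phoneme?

Segments that undergo a rule: /u/ → [ũ] (rule 1); /i/ → [ĩ] (rule 1); /e/ → [ẽ] (rule 1); /k/ → [tʃ] (rule 3).
All other segments surface unchanged.

4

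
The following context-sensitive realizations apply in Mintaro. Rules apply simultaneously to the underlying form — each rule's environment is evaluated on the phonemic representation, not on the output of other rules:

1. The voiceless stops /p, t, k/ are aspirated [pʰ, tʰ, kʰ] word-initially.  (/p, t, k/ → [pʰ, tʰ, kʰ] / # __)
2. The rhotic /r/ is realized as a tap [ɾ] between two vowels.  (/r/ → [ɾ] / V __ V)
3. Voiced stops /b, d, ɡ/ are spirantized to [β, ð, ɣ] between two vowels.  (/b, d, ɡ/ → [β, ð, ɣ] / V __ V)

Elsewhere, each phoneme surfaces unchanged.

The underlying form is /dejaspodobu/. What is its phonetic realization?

/d/ (word-initial) fails the environment for rule 3, so it stays [d].
/e/ — not in any rule's target class → [e].
/j/ — not in any rule's target class → [j].
/a/ — not in any rule's target class → [a].
/s/ (between /a/ and /p/): no rule targets it → [s].
/p/ (between /s/ and /o/) fails the environment for rule 1, so it stays [p].
/o/ — not in any rule's target class → [o].
/d/ meets the environment for rule 3 (between two vowels) → [ð].
/o/ (between /d/ and /b/): no rule targets it → [o].
/b/ — between /o/ and /u/, between two vowels — surfaces as [β] (rule 3).
/u/ — not in any rule's target class → [u].

[dejaspoðoβu]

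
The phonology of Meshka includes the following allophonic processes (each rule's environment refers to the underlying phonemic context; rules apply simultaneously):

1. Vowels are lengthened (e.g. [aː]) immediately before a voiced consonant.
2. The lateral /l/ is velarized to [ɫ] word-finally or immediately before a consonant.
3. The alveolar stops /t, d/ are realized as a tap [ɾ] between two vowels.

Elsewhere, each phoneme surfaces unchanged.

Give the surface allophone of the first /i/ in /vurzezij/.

Rule 1 applies to /i/ (between /z/ and /j/: before a voiced consonant) → [iː].

[iː]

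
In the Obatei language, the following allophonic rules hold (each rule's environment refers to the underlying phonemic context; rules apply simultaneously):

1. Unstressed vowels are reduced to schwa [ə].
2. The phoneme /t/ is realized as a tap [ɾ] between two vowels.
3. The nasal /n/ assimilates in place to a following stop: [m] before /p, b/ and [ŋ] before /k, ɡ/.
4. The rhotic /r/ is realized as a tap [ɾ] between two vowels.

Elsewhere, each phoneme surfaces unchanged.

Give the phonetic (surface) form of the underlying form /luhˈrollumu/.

/l/ — not in any rule's target class → [l].
/u/ (between /l/ and /h/): in an unstressed syllable, so rule 1 applies → [ə].
/h/ — not in any rule's target class → [h].
/r/ (between /h/ and /o/) is in the target of rule 4 but the environment (between two vowels) is not met → [r].
/o/ (between /r/ and /l/) fails the environment for rule 1, so it stays [o].
/l/ stays [l].
/l/ (between /l/ and /u/): no rule targets it → [l].
/u/ — between /l/ and /m/, in an unstressed syllable — surfaces as [ə] (rule 1).
/m/ (between /u/ and /u/) is unaffected → [m].
/u/ (word-final): in an unstressed syllable, so rule 1 applies → [ə].

[ləhˈrolləmə]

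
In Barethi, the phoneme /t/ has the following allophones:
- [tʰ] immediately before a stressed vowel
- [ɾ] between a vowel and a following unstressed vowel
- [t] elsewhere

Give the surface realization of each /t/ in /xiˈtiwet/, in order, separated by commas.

[tʰ], [t]

Occurrence 1 (position 3): immediately before a stressed vowel → [tʰ].
Occurrence 2 (position 7): no conditioning environment matches → elsewhere allophone [t].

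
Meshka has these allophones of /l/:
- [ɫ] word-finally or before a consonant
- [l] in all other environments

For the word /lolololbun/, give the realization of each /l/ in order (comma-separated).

[l], [l], [l], [ɫ]

Occurrence 1 (position 1): no conditioning environment matches → elsewhere allophone [l].
Occurrence 2 (position 3): no conditioning environment matches → elsewhere allophone [l].
Occurrence 3 (position 5): no conditioning environment matches → elsewhere allophone [l].
Occurrence 4 (position 7): word-finally or before a consonant → [ɫ].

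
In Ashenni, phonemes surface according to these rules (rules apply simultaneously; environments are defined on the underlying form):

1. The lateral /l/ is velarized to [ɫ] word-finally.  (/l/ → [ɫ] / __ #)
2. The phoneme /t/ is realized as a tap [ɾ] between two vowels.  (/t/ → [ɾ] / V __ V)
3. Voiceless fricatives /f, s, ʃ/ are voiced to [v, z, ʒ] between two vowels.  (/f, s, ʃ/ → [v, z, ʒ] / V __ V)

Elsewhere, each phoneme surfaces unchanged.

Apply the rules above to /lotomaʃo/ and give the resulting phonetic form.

[loɾomaʒo]

/l/ — word-initial; rule 1 does not apply here → [l].
/o/ (between /l/ and /t/): no rule targets it → [o].
/t/ — between /o/ and /o/, between two vowels — surfaces as [ɾ] (rule 2).
/o/ (between /t/ and /m/) is unaffected → [o].
/m/ — not in any rule's target class → [m].
/a/ — not in any rule's target class → [a].
/ʃ/ — between /a/ and /o/, between two vowels — surfaces as [ʒ] (rule 3).
/o/ — not in any rule's target class → [o].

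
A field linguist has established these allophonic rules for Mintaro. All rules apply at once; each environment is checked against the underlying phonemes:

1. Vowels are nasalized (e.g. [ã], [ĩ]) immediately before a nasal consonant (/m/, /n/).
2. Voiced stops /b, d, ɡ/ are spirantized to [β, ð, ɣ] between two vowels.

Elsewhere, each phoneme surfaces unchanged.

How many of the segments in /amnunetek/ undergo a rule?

2

Segments that undergo a rule: /a/ → [ã] (rule 1); /u/ → [ũ] (rule 1).
All other segments surface unchanged.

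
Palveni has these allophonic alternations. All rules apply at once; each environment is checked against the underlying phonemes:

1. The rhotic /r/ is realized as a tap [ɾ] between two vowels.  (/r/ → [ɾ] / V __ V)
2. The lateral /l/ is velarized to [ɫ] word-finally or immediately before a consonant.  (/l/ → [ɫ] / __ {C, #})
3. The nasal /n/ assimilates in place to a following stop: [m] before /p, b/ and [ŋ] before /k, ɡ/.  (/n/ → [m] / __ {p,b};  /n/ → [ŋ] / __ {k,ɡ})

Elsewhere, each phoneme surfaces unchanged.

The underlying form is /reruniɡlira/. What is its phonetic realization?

[reɾuniɡliɾa]

/r/ (word-initial): rule 1 targets it, but not between two vowels → unchanged [r].
/e/ — not in any rule's target class → [e].
/r/ (between /e/ and /u/): between two vowels, so rule 1 applies → [ɾ].
/u/ stays [u].
/n/ — between /u/ and /i/; rule 3 does not apply here → [n].
/i/ stays [i].
/ɡ/ — not in any rule's target class → [ɡ].
/l/ (between /ɡ/ and /i/) fails the environment for rule 2, so it stays [l].
/i/ — not in any rule's target class → [i].
/r/ (between /i/ and /a/): between two vowels, so rule 1 applies → [ɾ].
/a/ — not in any rule's target class → [a].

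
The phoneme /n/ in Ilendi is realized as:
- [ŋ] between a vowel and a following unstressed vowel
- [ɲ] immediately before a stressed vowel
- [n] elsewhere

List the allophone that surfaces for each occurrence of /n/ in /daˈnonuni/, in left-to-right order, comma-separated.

[ɲ], [ŋ], [ŋ]

Occurrence 1 (position 3): immediately before a stressed vowel → [ɲ].
Occurrence 2 (position 5): between a vowel and a following unstressed vowel → [ŋ].
Occurrence 3 (position 7): between a vowel and a following unstressed vowel → [ŋ].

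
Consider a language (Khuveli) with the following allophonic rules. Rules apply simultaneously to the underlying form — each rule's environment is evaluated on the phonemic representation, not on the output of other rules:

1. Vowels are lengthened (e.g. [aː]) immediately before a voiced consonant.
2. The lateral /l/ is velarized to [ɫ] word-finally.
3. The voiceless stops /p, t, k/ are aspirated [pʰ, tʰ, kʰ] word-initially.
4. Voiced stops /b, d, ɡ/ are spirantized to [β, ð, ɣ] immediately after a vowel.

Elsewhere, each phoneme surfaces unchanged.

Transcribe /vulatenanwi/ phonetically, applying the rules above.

[vuːlateːnaːnwi]

/v/ — not in any rule's target class → [v].
/u/ (between /v/ and /l/): before a voiced consonant, so rule 1 applies → [uː].
/l/ (between /u/ and /a/): rule 2 targets it, but not word-finally → unchanged [l].
/a/ (between /l/ and /t/): rule 1 targets it, but not before a voiced consonant → unchanged [a].
/t/ (between /a/ and /e/) is in the target of rule 3 but the environment (word-initially) is not met → [t].
/e/ (between /t/ and /n/) occurs before a voiced consonant → [eː] by rule 1.
/n/ stays [n].
/a/ — between /n/ and /n/, before a voiced consonant — surfaces as [aː] (rule 1).
/n/ (between /a/ and /w/) is unaffected → [n].
/w/ (between /n/ and /i/): no rule targets it → [w].
/i/ (word-final) fails the environment for rule 1, so it stays [i].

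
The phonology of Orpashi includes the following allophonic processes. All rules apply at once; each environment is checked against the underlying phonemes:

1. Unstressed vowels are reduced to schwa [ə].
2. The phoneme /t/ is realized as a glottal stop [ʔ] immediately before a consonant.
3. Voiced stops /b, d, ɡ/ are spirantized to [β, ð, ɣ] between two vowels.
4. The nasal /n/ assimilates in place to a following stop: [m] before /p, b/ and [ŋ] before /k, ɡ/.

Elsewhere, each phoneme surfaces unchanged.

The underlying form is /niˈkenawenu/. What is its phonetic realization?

/n/ (word-initial) fails the environment for rule 4, so it stays [n].
/i/ (between /n/ and /k/): in an unstressed syllable, so rule 1 applies → [ə].
/k/ — not in any rule's target class → [k].
/e/ (between /k/ and /n/) is in the target of rule 1 but the environment (in an unstressed syllable) is not met → [e].
/n/ — between /e/ and /a/; rule 4 does not apply here → [n].
Rule 1 applies to /a/ (between /n/ and /w/: in an unstressed syllable) → [ə].
/w/ — not in any rule's target class → [w].
/e/ (between /w/ and /n/) occurs in an unstressed syllable → [ə] by rule 1.
/n/ (between /e/ and /u/) is in the target of rule 4 but the environment (before a labial or velar stop) is not met → [n].
/u/ meets the environment for rule 1 (in an unstressed syllable) → [ə].

[nəˈkenəwənə]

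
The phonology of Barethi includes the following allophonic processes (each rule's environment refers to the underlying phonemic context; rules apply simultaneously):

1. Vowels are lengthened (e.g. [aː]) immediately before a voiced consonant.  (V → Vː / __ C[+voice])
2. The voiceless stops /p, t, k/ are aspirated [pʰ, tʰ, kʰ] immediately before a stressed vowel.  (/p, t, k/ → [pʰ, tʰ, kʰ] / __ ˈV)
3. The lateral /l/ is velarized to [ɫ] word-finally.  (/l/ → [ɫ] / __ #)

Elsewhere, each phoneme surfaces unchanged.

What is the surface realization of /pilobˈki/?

/p/ (word-initial) fails the environment for rule 2, so it stays [p].
/i/ meets the environment for rule 1 (before a voiced consonant) → [iː].
/l/ — between /i/ and /o/; rule 3 does not apply here → [l].
/o/ — between /l/ and /b/, before a voiced consonant — surfaces as [oː] (rule 1).
/b/ — not in any rule's target class → [b].
/k/ (between /b/ and /i/) occurs immediately before a stressed vowel → [kʰ] by rule 2.
/i/ (word-final) fails the environment for rule 1, so it stays [i].

[piːloːbˈkʰi]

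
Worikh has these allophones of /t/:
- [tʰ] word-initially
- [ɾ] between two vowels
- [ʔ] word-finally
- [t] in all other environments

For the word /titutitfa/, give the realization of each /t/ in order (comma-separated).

Occurrence 1 (position 1): word-initially → [tʰ].
Occurrence 2 (position 3): between two vowels → [ɾ].
Occurrence 3 (position 5): between two vowels → [ɾ].
Occurrence 4 (position 7): no conditioning environment matches → elsewhere allophone [t].

[tʰ], [ɾ], [ɾ], [t]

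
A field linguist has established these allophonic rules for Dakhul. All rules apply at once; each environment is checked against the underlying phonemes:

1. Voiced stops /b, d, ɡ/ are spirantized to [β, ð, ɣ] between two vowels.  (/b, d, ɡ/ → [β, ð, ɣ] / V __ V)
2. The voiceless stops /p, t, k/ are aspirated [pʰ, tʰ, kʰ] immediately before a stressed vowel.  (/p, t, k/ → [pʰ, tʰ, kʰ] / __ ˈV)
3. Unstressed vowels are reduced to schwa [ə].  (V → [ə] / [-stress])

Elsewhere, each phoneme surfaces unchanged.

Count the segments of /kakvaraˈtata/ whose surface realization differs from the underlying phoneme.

5

Segments that undergo a rule: /a/ → [ə] (rule 3); /a/ → [ə] (rule 3); /a/ → [ə] (rule 3); /t/ → [tʰ] (rule 2); /a/ → [ə] (rule 3).
All other segments surface unchanged.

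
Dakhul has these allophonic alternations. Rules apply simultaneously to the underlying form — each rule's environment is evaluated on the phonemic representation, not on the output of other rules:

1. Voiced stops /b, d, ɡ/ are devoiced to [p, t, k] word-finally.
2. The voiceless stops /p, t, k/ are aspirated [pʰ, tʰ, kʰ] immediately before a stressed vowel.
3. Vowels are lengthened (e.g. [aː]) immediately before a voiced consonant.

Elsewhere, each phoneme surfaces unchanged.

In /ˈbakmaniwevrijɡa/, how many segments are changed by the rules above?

Segments that undergo a rule: /a/ → [aː] (rule 3); /i/ → [iː] (rule 3); /e/ → [eː] (rule 3); /i/ → [iː] (rule 3).
All other segments surface unchanged.

4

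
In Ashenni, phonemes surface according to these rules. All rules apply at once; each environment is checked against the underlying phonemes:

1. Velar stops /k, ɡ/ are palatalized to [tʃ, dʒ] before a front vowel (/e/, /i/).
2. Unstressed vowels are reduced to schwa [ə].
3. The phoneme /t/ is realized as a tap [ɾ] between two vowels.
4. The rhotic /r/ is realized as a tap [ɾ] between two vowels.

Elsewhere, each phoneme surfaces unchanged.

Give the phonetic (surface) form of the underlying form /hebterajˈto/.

[həbtəɾəjˈto]

/h/ (word-initial) is unaffected → [h].
/e/ meets the environment for rule 2 (in an unstressed syllable) → [ə].
/b/ stays [b].
/t/ (between /b/ and /e/): rule 3 targets it, but not between two vowels → unchanged [t].
/e/ meets the environment for rule 2 (in an unstressed syllable) → [ə].
/r/ — between /e/ and /a/, between two vowels — surfaces as [ɾ] (rule 4).
/a/ meets the environment for rule 2 (in an unstressed syllable) → [ə].
/j/ (between /a/ and /t/) is unaffected → [j].
/t/ (between /j/ and /o/): rule 3 targets it, but not between two vowels → unchanged [t].
/o/ — word-final; rule 2 does not apply here → [o].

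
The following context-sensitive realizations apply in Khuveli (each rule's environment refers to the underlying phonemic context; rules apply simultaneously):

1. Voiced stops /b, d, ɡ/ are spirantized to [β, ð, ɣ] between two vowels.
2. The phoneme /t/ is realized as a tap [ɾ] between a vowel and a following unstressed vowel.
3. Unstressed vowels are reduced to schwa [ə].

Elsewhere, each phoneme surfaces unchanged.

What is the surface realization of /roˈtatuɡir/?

[rəˈtaɾəɣər]

/r/ stays [r].
/o/ (between /r/ and /t/): in an unstressed syllable, so rule 3 applies → [ə].
/t/ (between /o/ and /a/) is in the target of rule 2 but the environment (between a vowel and a following unstressed vowel) is not met → [t].
/a/ — between /t/ and /t/; rule 3 does not apply here → [a].
/t/ (between /a/ and /u/): between a vowel and a following unstressed vowel, so rule 2 applies → [ɾ].
/u/ meets the environment for rule 3 (in an unstressed syllable) → [ə].
/ɡ/ (between /u/ and /i/) occurs between two vowels → [ɣ] by rule 1.
/i/ (between /ɡ/ and /r/) occurs in an unstressed syllable → [ə] by rule 3.
/r/ stays [r].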